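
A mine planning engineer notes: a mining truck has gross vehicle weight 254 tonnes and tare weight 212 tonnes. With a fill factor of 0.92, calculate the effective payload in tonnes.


38.64 tonnes

Maximum payload = gross - tare
= 254 - 212 = 42 tonnes
Effective payload = max payload * fill factor
= 42 * 0.92
= 38.64 tonnes


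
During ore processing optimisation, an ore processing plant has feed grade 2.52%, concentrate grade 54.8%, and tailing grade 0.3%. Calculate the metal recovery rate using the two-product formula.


Using the two-product formula:
R = 100 * c * (f - t) / (f * (c - t))
Numerator = 100 * 54.8 * (2.52 - 0.3)
= 100 * 54.8 * 2.22
= 12165.6
Denominator = 2.52 * (54.8 - 0.3)
= 2.52 * 54.5
= 137.34
R = 12165.6 / 137.34
= 88.5802%

88.5802%


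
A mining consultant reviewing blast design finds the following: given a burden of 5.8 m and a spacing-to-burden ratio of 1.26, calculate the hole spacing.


Spacing = burden * ratio
= 5.8 * 1.26
= 7.308 m

7.308 m


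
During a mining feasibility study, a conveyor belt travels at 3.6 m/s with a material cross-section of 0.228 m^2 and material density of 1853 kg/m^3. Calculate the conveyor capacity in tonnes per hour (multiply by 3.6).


5475.3926 t/h

Volumetric flow = speed * area
= 3.6 * 0.228 = 0.8208 m^3/s
Mass flow = volumetric * density
= 0.8208 * 1853 = 1520.9424 kg/s
Convert to t/h: multiply by 3.6
Capacity = 1520.9424 * 3.6
= 5475.3926 t/h


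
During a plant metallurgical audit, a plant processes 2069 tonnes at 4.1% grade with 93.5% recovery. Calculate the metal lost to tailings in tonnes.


Total metal in feed:
= 2069 * 4.1 / 100 = 84.829 tonnes
Metal recovered:
= 84.829 * 93.5 / 100 = 79.315115 tonnes
Metal lost to tailings:
= 84.829 - 79.315115
= 5.5139 tonnes

5.5139 tonnes


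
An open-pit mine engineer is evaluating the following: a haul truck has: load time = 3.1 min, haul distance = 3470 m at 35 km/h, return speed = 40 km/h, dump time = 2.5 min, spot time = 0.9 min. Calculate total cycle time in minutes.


17.6536 min

Convert haul speed to m/min: 35 * 1000/60 = 583.3333333 m/min
Haul time = 3470 / 583.3333333 = 5.948571429 min
Convert return speed to m/min: 40 * 1000/60 = 666.6666667 m/min
Return time = 3470 / 666.6666667 = 5.205 min
Total cycle time:
= 3.1 + 5.948571429 + 2.5 + 5.205 + 0.9
= 17.6536 min


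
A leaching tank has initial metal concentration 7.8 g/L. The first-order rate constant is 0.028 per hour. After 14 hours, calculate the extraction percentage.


Compute the exponent:
-k * t = -0.028 * 14 = -0.392
Remaining concentration:
C = 7.8 * exp(-0.392)
= 7.8 * 0.675704114
= 5.270492089 g/L
Extracted = 7.8 - 5.270492089 = 2.529507911 g/L
Extraction % = 2.529507911 / 7.8 * 100
= 32.4296%

32.4296%


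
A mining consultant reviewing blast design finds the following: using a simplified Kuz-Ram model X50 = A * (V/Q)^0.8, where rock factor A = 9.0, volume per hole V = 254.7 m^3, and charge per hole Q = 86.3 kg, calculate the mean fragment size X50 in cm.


21.3923 cm

Compute V/Q:
V/Q = 254.7 / 86.3 = 2.951332561
Raise to the power 0.8:
(V/Q)^0.8 = 2.951332561^0.8 = 2.376919751
Multiply by A:
X50 = 9.0 * 2.376919751
= 21.3923 cm


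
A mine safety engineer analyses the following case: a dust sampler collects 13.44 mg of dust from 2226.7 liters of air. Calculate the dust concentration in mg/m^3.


6.0358 mg/m^3

Convert liters to m^3: 1 m^3 = 1000 L
Concentration = mass / volume * 1000
= 13.44 / 2226.7 * 1000
= 0.006035837787 * 1000
= 6.0358 mg/m^3


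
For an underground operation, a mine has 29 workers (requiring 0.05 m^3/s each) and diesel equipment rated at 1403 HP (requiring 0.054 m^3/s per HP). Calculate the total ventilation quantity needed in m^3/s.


77.212 m^3/s

Airflow for workers:
Q_people = 29 * 0.05 = 1.45 m^3/s
Airflow for diesel equipment:
Q_diesel = 1403 * 0.054 = 75.762 m^3/s
Total ventilation:
Q_total = 1.45 + 75.762
= 77.212 m^3/s


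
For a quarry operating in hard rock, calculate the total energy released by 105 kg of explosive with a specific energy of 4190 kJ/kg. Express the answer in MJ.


Energy = mass * specific_energy / 1000
= 105 * 4190 / 1000
= 439950 / 1000
= 439.95 MJ

439.95 MJ


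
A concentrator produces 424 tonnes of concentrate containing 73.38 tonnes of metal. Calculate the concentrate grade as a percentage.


Grade = (metal in concentrate / concentrate mass) * 100
= (73.38 / 424) * 100
= 0.1730660377 * 100
= 17.3066%

17.3066%


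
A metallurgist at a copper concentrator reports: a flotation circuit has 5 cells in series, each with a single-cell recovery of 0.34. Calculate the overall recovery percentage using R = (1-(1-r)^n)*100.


Complement of single-cell recovery:
1 - r = 1 - 0.34 = 0.66
Raise to power n:
(1 - r)^5 = 0.66^5 = 0.1252332576
Overall recovery:
R = (1 - 0.1252332576) * 100
= 87.4767%

87.4767%


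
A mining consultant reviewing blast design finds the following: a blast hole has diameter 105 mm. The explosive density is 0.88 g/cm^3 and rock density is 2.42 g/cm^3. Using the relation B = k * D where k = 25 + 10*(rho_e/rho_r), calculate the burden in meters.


First, compute k:
rho_e / rho_r = 0.88 / 2.42 = 0.3636363636
k = 25 + 10 * 0.3636363636 = 28.63636364
Then, compute burden:
B = k * D / 1000 = 28.63636364 * 105 / 1000
= 3006.818182 / 1000
= 3.0068 m

3.0068 m


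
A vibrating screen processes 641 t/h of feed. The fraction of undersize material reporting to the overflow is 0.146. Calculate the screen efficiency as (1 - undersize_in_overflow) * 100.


85.4%

Screen efficiency = (1 - fraction of undersize in overflow) * 100
= (1 - 0.146) * 100
= 0.854 * 100
= 85.4%


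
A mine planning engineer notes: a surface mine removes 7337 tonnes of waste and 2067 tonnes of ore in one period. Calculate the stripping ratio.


3.5496

Stripping ratio = waste tonnage / ore tonnage
= 7337 / 2067
= 3.5496


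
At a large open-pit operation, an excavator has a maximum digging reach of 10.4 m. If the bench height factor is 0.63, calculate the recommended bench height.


Bench height = reach * factor
= 10.4 * 0.63
= 6.552 m

6.552 m


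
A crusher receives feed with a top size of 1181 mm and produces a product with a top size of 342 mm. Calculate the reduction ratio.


Reduction ratio = feed size / product size
= 1181 / 342
= 3.4532

3.4532


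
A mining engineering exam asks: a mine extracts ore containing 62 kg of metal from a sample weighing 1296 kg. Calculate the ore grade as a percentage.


4.784%

Ore grade = (metal mass / ore mass) * 100
= (62 / 1296) * 100
= 0.04783950617 * 100
= 4.784%


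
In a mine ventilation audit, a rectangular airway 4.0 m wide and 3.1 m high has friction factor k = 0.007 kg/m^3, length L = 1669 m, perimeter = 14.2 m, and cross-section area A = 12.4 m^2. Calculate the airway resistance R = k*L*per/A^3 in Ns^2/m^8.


Compute the numerator:
k * L * per = 0.007 * 1669 * 14.2
= 165.8986
Compute the denominator:
A^3 = 12.4^3 = 1906.624
Resistance:
R = 165.8986 / 1906.624
= 0.087 Ns^2/m^8

0.087 Ns^2/m^8


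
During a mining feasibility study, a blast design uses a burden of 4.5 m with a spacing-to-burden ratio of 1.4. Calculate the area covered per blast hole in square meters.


First, find the spacing:
Spacing = burden * ratio = 4.5 * 1.4
= 6.3 m
Then, calculate the area:
Area = burden * spacing = 4.5 * 6.3
= 28.35 m^2

28.35 m^2


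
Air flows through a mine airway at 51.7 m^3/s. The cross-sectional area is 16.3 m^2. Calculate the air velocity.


Velocity = flow rate / cross-sectional area
= 51.7 / 16.3
= 3.1718 m/s

3.1718 m/s


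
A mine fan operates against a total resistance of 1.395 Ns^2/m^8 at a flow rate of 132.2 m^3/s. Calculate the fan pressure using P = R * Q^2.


24380.1918 Pa

Compute Q^2:
Q^2 = 132.2^2 = 17476.84
Compute pressure:
P = R * Q^2 = 1.395 * 17476.84
= 24380.1918 Pa


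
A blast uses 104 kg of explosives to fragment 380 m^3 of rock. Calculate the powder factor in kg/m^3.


0.2737 kg/m^3

Powder factor = explosive mass / rock volume
= 104 / 380
= 0.2737 kg/m^3


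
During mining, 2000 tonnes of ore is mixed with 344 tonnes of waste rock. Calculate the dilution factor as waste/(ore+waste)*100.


14.6758%

Total material = ore + waste
= 2000 + 344 = 2344 tonnes
Dilution = waste / total * 100
= 344 / 2344 * 100
= 0.1467576792 * 100
= 14.6758%


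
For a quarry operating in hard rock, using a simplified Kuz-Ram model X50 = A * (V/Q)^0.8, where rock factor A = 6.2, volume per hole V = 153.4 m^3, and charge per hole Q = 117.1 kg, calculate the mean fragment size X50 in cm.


Compute V/Q:
V/Q = 153.4 / 117.1 = 1.30999146
Raise to the power 0.8:
(V/Q)^0.8 = 1.30999146^0.8 = 1.241122851
Multiply by A:
X50 = 6.2 * 1.241122851
= 7.695 cm

7.695 cm


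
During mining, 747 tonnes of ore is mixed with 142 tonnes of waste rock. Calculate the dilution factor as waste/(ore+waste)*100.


15.973%

Total material = ore + waste
= 747 + 142 = 889 tonnes
Dilution = waste / total * 100
= 142 / 889 * 100
= 0.1597300337 * 100
= 15.973%


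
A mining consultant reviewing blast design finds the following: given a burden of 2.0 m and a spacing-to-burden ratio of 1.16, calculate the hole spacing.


Spacing = burden * ratio
= 2.0 * 1.16
= 2.32 m

2.32 m


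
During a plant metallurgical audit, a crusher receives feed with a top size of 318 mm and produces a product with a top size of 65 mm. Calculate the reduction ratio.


4.8923

Reduction ratio = feed size / product size
= 318 / 65
= 4.8923


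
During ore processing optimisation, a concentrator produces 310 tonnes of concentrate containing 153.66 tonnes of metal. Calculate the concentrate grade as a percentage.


49.5677%

Grade = (metal in concentrate / concentrate mass) * 100
= (153.66 / 310) * 100
= 0.4956774194 * 100
= 49.5677%


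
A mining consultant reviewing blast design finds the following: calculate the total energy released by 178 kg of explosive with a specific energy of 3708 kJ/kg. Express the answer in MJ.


Energy = mass * specific_energy / 1000
= 178 * 3708 / 1000
= 660024 / 1000
= 660.024 MJ

660.024 MJ


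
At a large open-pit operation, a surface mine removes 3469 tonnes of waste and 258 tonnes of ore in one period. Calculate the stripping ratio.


13.4457

Stripping ratio = waste tonnage / ore tonnage
= 3469 / 258
= 13.4457


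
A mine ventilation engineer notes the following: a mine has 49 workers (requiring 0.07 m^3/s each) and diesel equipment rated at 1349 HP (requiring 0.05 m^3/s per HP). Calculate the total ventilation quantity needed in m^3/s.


70.88 m^3/s

Airflow for workers:
Q_people = 49 * 0.07 = 3.43 m^3/s
Airflow for diesel equipment:
Q_diesel = 1349 * 0.05 = 67.45 m^3/s
Total ventilation:
Q_total = 3.43 + 67.45
= 70.88 m^3/s


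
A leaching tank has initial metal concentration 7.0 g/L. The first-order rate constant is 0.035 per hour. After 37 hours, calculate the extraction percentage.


72.6102%

Compute the exponent:
-k * t = -0.035 * 37 = -1.295
Remaining concentration:
C = 7.0 * exp(-1.295)
= 7.0 * 0.2738978643
= 1.91728505 g/L
Extracted = 7.0 - 1.91728505 = 5.08271495 g/L
Extraction % = 5.08271495 / 7.0 * 100
= 72.6102%


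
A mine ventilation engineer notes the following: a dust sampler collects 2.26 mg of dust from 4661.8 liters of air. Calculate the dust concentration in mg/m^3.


Convert liters to m^3: 1 m^3 = 1000 L
Concentration = mass / volume * 1000
= 2.26 / 4661.8 * 1000
= 0.0004847912823 * 1000
= 0.4848 mg/m^3

0.4848 mg/m^3


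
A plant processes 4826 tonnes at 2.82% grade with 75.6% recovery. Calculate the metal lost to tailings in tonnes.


33.2067 tonnes

Total metal in feed:
= 4826 * 2.82 / 100 = 136.0932 tonnes
Metal recovered:
= 136.0932 * 75.6 / 100 = 102.8864592 tonnes
Metal lost to tailings:
= 136.0932 - 102.8864592
= 33.2067 tonnes


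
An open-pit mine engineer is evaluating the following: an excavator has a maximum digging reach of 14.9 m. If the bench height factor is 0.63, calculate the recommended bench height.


9.387 m

Bench height = reach * factor
= 14.9 * 0.63
= 9.387 m


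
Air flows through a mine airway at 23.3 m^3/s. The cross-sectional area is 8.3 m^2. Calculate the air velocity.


Velocity = flow rate / cross-sectional area
= 23.3 / 8.3
= 2.8072 m/s

2.8072 m/s


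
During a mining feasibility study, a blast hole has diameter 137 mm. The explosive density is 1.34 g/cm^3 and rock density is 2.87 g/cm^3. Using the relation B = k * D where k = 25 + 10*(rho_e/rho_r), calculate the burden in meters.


First, compute k:
rho_e / rho_r = 1.34 / 2.87 = 0.4668989547
k = 25 + 10 * 0.4668989547 = 29.66898955
Then, compute burden:
B = k * D / 1000 = 29.66898955 * 137 / 1000
= 4064.651568 / 1000
= 4.0647 m

4.0647 m


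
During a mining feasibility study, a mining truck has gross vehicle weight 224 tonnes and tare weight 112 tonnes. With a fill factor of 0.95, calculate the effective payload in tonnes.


Maximum payload = gross - tare
= 224 - 112 = 112 tonnes
Effective payload = max payload * fill factor
= 112 * 0.95
= 106.4 tonnes

106.4 tonnes


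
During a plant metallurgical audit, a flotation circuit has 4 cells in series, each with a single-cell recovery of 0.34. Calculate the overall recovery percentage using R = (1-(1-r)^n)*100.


Complement of single-cell recovery:
1 - r = 1 - 0.34 = 0.66
Raise to power n:
(1 - r)^4 = 0.66^4 = 0.18974736
Overall recovery:
R = (1 - 0.18974736) * 100
= 81.0253%

81.0253%


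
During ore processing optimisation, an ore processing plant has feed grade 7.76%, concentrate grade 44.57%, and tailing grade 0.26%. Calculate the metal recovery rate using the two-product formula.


97.2166%

Using the two-product formula:
R = 100 * c * (f - t) / (f * (c - t))
Numerator = 100 * 44.57 * (7.76 - 0.26)
= 100 * 44.57 * 7.5
= 33427.5
Denominator = 7.76 * (44.57 - 0.26)
= 7.76 * 44.31
= 343.8456
R = 33427.5 / 343.8456
= 97.2166%


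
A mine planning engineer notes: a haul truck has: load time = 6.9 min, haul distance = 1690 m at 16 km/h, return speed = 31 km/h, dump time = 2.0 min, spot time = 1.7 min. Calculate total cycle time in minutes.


20.2085 min

Convert haul speed to m/min: 16 * 1000/60 = 266.6666667 m/min
Haul time = 1690 / 266.6666667 = 6.3375 min
Convert return speed to m/min: 31 * 1000/60 = 516.6666667 m/min
Return time = 1690 / 516.6666667 = 3.270967742 min
Total cycle time:
= 6.9 + 6.3375 + 2.0 + 3.270967742 + 1.7
= 20.2085 min


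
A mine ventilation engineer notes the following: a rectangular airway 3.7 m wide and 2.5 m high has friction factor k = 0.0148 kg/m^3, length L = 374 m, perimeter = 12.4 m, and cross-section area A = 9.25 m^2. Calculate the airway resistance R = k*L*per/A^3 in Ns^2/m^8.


0.0867 Ns^2/m^8

Compute the numerator:
k * L * per = 0.0148 * 374 * 12.4
= 68.63648
Compute the denominator:
A^3 = 9.25^3 = 791.453125
Resistance:
R = 68.63648 / 791.453125
= 0.0867 Ns^2/m^8


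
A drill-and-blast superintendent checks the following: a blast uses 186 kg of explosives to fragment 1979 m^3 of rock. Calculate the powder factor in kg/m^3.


0.094 kg/m^3

Powder factor = explosive mass / rock volume
= 186 / 1979
= 0.094 kg/m^3


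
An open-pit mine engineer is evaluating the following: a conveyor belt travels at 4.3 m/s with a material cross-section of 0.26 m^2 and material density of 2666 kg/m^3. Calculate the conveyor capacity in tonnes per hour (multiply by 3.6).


Volumetric flow = speed * area
= 4.3 * 0.26 = 1.118 m^3/s
Mass flow = volumetric * density
= 1.118 * 2666 = 2980.588 kg/s
Convert to t/h: multiply by 3.6
Capacity = 2980.588 * 3.6
= 10730.1168 t/h

10730.1168 t/h


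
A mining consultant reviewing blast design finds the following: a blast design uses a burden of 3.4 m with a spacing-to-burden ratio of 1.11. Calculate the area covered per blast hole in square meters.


First, find the spacing:
Spacing = burden * ratio = 3.4 * 1.11
= 3.774 m
Then, calculate the area:
Area = burden * spacing = 3.4 * 3.774
= 12.8316 m^2

12.8316 m^2


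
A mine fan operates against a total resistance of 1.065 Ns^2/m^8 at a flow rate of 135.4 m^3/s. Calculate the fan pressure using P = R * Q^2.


Compute Q^2:
Q^2 = 135.4^2 = 18333.16
Compute pressure:
P = R * Q^2 = 1.065 * 18333.16
= 19524.8154 Pa

19524.8154 Pa


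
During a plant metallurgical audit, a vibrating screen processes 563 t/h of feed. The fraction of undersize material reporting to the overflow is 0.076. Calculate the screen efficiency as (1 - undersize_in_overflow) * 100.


Screen efficiency = (1 - fraction of undersize in overflow) * 100
= (1 - 0.076) * 100
= 0.924 * 100
= 92.4%

92.4%


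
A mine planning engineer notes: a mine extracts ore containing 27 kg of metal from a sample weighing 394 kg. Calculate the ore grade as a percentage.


6.8528%

Ore grade = (metal mass / ore mass) * 100
= (27 / 394) * 100
= 0.06852791878 * 100
= 6.8528%


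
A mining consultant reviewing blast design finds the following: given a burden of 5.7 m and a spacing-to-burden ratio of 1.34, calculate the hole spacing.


7.638 m

Spacing = burden * ratio
= 5.7 * 1.34
= 7.638 m


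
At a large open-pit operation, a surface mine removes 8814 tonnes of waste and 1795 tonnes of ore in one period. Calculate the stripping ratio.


4.9103

Stripping ratio = waste tonnage / ore tonnage
= 8814 / 1795
= 4.9103


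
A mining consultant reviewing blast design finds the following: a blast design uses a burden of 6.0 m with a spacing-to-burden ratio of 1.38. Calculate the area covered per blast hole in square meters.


First, find the spacing:
Spacing = burden * ratio = 6.0 * 1.38
= 8.28 m
Then, calculate the area:
Area = burden * spacing = 6.0 * 8.28
= 49.68 m^2

49.68 m^2


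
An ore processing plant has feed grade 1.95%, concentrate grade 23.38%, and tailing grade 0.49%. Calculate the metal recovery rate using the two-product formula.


76.4746%

Using the two-product formula:
R = 100 * c * (f - t) / (f * (c - t))
Numerator = 100 * 23.38 * (1.95 - 0.49)
= 100 * 23.38 * 1.46
= 3413.48
Denominator = 1.95 * (23.38 - 0.49)
= 1.95 * 22.89
= 44.6355
R = 3413.48 / 44.6355
= 76.4746%


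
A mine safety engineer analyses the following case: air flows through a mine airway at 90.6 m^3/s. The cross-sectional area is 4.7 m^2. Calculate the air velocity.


19.2766 m/s

Velocity = flow rate / cross-sectional area
= 90.6 / 4.7
= 19.2766 m/s


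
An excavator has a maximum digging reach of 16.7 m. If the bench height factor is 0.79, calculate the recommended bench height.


Bench height = reach * factor
= 16.7 * 0.79
= 13.193 m

13.193 m


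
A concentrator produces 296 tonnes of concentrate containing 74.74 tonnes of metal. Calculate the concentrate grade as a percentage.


Grade = (metal in concentrate / concentrate mass) * 100
= (74.74 / 296) * 100
= 0.2525 * 100
= 25.25%

25.25%


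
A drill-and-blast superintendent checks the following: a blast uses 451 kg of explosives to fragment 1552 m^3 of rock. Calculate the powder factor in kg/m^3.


0.2906 kg/m^3

Powder factor = explosive mass / rock volume
= 451 / 1552
= 0.2906 kg/m^3


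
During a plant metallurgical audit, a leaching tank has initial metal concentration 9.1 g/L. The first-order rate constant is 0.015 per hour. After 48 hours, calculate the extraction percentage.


51.3248%

Compute the exponent:
-k * t = -0.015 * 48 = -0.72
Remaining concentration:
C = 9.1 * exp(-0.72)
= 9.1 * 0.486752256
= 4.429445529 g/L
Extracted = 9.1 - 4.429445529 = 4.670554471 g/L
Extraction % = 4.670554471 / 9.1 * 100
= 51.3248%


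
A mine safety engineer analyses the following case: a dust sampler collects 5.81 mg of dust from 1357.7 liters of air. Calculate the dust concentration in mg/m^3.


4.2793 mg/m^3

Convert liters to m^3: 1 m^3 = 1000 L
Concentration = mass / volume * 1000
= 5.81 / 1357.7 * 1000
= 0.004279295868 * 1000
= 4.2793 mg/m^3


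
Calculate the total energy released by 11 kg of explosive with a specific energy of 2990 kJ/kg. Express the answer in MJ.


32.89 MJ

Energy = mass * specific_energy / 1000
= 11 * 2990 / 1000
= 32890 / 1000
= 32.89 MJ


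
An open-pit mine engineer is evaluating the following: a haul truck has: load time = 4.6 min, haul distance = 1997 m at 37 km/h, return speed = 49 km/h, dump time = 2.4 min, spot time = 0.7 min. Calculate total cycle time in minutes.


Convert haul speed to m/min: 37 * 1000/60 = 616.6666667 m/min
Haul time = 1997 / 616.6666667 = 3.238378378 min
Convert return speed to m/min: 49 * 1000/60 = 816.6666667 m/min
Return time = 1997 / 816.6666667 = 2.445306122 min
Total cycle time:
= 4.6 + 3.238378378 + 2.4 + 2.445306122 + 0.7
= 13.3837 min

13.3837 min


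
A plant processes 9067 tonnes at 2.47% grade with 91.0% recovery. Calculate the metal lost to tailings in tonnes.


Total metal in feed:
= 9067 * 2.47 / 100 = 223.9549 tonnes
Metal recovered:
= 223.9549 * 91.0 / 100 = 203.798959 tonnes
Metal lost to tailings:
= 223.9549 - 203.798959
= 20.1559 tonnes

20.1559 tonnes


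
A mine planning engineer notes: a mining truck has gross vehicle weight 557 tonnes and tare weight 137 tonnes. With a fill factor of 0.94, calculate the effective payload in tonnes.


394.8 tonnes

Maximum payload = gross - tare
= 557 - 137 = 420 tonnes
Effective payload = max payload * fill factor
= 420 * 0.94
= 394.8 tonnes


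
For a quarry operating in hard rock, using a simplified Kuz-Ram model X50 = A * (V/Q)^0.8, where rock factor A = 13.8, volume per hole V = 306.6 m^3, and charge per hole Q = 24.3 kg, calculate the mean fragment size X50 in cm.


Compute V/Q:
V/Q = 306.6 / 24.3 = 12.61728395
Raise to the power 0.8:
(V/Q)^0.8 = 12.61728395^0.8 = 7.59928446
Multiply by A:
X50 = 13.8 * 7.59928446
= 104.8701 cm

104.8701 cm


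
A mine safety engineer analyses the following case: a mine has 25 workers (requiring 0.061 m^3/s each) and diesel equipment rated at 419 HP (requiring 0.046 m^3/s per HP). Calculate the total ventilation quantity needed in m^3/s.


Airflow for workers:
Q_people = 25 * 0.061 = 1.525 m^3/s
Airflow for diesel equipment:
Q_diesel = 419 * 0.046 = 19.274 m^3/s
Total ventilation:
Q_total = 1.525 + 19.274
= 20.799 m^3/s

20.799 m^3/s


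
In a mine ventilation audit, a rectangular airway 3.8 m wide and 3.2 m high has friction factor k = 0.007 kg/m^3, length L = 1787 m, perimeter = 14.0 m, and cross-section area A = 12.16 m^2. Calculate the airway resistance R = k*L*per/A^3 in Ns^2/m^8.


Compute the numerator:
k * L * per = 0.007 * 1787 * 14.0
= 175.126
Compute the denominator:
A^3 = 12.16^3 = 1798.045696
Resistance:
R = 175.126 / 1798.045696
= 0.0974 Ns^2/m^8

0.0974 Ns^2/m^8


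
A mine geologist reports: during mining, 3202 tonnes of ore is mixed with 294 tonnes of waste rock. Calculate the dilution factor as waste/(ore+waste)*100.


8.4096%

Total material = ore + waste
= 3202 + 294 = 3496 tonnes
Dilution = waste / total * 100
= 294 / 3496 * 100
= 0.08409610984 * 100
= 8.4096%


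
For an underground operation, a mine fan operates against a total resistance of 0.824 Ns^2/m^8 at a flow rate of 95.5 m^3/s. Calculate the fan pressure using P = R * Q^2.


Compute Q^2:
Q^2 = 95.5^2 = 9120.25
Compute pressure:
P = R * Q^2 = 0.824 * 9120.25
= 7515.086 Pa

7515.086 Pa


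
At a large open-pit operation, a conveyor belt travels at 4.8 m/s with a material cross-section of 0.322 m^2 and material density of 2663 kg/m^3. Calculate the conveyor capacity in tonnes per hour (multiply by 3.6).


14817.3581 t/h

Volumetric flow = speed * area
= 4.8 * 0.322 = 1.5456 m^3/s
Mass flow = volumetric * density
= 1.5456 * 2663 = 4115.9328 kg/s
Convert to t/h: multiply by 3.6
Capacity = 4115.9328 * 3.6
= 14817.3581 t/h


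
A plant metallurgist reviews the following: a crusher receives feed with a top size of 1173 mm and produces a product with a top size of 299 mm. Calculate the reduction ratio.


3.9231

Reduction ratio = feed size / product size
= 1173 / 299
= 3.9231


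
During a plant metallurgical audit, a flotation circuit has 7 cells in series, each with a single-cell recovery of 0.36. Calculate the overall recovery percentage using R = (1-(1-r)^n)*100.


Complement of single-cell recovery:
1 - r = 1 - 0.36 = 0.64
Raise to power n:
(1 - r)^7 = 0.64^7 = 0.04398046511
Overall recovery:
R = (1 - 0.04398046511) * 100
= 95.602%

95.602%


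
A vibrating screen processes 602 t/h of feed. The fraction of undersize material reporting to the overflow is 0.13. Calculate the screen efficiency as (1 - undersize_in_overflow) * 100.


87.0%

Screen efficiency = (1 - fraction of undersize in overflow) * 100
= (1 - 0.13) * 100
= 0.87 * 100
= 87.0%


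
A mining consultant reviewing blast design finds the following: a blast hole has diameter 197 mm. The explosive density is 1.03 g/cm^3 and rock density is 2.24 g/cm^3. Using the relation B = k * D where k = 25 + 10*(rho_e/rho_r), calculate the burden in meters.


5.8308 m

First, compute k:
rho_e / rho_r = 1.03 / 2.24 = 0.4598214286
k = 25 + 10 * 0.4598214286 = 29.59821429
Then, compute burden:
B = k * D / 1000 = 29.59821429 * 197 / 1000
= 5830.848214 / 1000
= 5.8308 m


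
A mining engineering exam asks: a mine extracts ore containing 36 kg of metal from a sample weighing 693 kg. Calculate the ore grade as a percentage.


5.1948%

Ore grade = (metal mass / ore mass) * 100
= (36 / 693) * 100
= 0.05194805195 * 100
= 5.1948%


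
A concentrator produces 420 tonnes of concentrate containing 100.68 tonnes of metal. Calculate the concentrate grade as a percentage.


Grade = (metal in concentrate / concentrate mass) * 100
= (100.68 / 420) * 100
= 0.2397142857 * 100
= 23.9714%

23.9714%


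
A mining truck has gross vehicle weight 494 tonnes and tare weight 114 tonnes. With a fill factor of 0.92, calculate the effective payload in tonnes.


Maximum payload = gross - tare
= 494 - 114 = 380 tonnes
Effective payload = max payload * fill factor
= 380 * 0.92
= 349.6 tonnes

349.6 tonnes


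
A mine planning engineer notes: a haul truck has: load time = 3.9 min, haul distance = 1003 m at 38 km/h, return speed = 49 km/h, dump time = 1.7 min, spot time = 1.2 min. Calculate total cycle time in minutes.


Convert haul speed to m/min: 38 * 1000/60 = 633.3333333 m/min
Haul time = 1003 / 633.3333333 = 1.583684211 min
Convert return speed to m/min: 49 * 1000/60 = 816.6666667 m/min
Return time = 1003 / 816.6666667 = 1.228163265 min
Total cycle time:
= 3.9 + 1.583684211 + 1.7 + 1.228163265 + 1.2
= 9.6118 min

9.6118 min


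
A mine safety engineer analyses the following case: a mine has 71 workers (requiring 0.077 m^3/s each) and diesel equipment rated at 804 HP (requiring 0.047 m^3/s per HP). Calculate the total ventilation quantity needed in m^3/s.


43.255 m^3/s

Airflow for workers:
Q_people = 71 * 0.077 = 5.467 m^3/s
Airflow for diesel equipment:
Q_diesel = 804 * 0.047 = 37.788 m^3/s
Total ventilation:
Q_total = 5.467 + 37.788
= 43.255 m^3/s


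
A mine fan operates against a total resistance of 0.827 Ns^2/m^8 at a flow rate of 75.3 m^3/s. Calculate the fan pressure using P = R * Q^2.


4689.1644 Pa

Compute Q^2:
Q^2 = 75.3^2 = 5670.09
Compute pressure:
P = R * Q^2 = 0.827 * 5670.09
= 4689.1644 Pa


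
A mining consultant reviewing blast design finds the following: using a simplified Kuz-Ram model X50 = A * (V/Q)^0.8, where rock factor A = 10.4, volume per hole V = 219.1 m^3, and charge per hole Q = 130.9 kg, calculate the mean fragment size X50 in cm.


15.7035 cm

Compute V/Q:
V/Q = 219.1 / 130.9 = 1.673796791
Raise to the power 0.8:
(V/Q)^0.8 = 1.673796791^0.8 = 1.509948673
Multiply by A:
X50 = 10.4 * 1.509948673
= 15.7035 cm


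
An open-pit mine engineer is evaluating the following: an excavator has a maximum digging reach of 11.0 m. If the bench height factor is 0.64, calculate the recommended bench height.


Bench height = reach * factor
= 11.0 * 0.64
= 7.04 m

7.04 m


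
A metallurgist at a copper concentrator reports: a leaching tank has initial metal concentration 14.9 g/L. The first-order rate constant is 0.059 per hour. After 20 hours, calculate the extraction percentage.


Compute the exponent:
-k * t = -0.059 * 20 = -1.18
Remaining concentration:
C = 14.9 * exp(-1.18)
= 14.9 * 0.3072787386
= 4.578453205 g/L
Extracted = 14.9 - 4.578453205 = 10.32154679 g/L
Extraction % = 10.32154679 / 14.9 * 100
= 69.2721%

69.2721%


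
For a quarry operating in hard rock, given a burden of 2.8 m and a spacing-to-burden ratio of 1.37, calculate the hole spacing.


Spacing = burden * ratio
= 2.8 * 1.37
= 3.836 m

3.836 m


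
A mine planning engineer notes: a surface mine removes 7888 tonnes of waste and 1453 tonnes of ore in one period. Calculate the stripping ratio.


5.4288

Stripping ratio = waste tonnage / ore tonnage
= 7888 / 1453
= 5.4288


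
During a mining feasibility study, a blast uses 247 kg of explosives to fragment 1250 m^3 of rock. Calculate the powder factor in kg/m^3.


0.1976 kg/m^3

Powder factor = explosive mass / rock volume
= 247 / 1250
= 0.1976 kg/m^3


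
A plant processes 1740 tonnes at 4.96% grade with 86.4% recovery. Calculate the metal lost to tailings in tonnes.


Total metal in feed:
= 1740 * 4.96 / 100 = 86.304 tonnes
Metal recovered:
= 86.304 * 86.4 / 100 = 74.566656 tonnes
Metal lost to tailings:
= 86.304 - 74.566656
= 11.7373 tonnes

11.7373 tonnes


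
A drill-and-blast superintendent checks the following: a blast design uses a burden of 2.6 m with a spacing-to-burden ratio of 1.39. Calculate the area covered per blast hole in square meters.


First, find the spacing:
Spacing = burden * ratio = 2.6 * 1.39
= 3.614 m
Then, calculate the area:
Area = burden * spacing = 2.6 * 3.614
= 9.3964 m^2

9.3964 m^2


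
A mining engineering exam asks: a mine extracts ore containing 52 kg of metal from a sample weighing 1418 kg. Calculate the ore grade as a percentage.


3.6671%

Ore grade = (metal mass / ore mass) * 100
= (52 / 1418) * 100
= 0.03667136812 * 100
= 3.6671%


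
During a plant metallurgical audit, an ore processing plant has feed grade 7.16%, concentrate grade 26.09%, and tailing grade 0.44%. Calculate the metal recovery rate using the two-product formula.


Using the two-product formula:
R = 100 * c * (f - t) / (f * (c - t))
Numerator = 100 * 26.09 * (7.16 - 0.44)
= 100 * 26.09 * 6.72
= 17532.48
Denominator = 7.16 * (26.09 - 0.44)
= 7.16 * 25.65
= 183.654
R = 17532.48 / 183.654
= 95.4647%

95.4647%


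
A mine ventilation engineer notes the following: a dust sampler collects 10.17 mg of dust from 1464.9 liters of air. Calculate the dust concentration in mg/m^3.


6.9425 mg/m^3

Convert liters to m^3: 1 m^3 = 1000 L
Concentration = mass / volume * 1000
= 10.17 / 1464.9 * 1000
= 0.00694245341 * 1000
= 6.9425 mg/m^3


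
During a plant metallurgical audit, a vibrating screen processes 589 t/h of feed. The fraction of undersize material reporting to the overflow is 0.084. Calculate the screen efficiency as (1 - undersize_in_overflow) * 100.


91.6%

Screen efficiency = (1 - fraction of undersize in overflow) * 100
= (1 - 0.084) * 100
= 0.916 * 100
= 91.6%


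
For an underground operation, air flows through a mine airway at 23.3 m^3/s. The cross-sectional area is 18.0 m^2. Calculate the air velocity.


1.2944 m/s

Velocity = flow rate / cross-sectional area
= 23.3 / 18.0
= 1.2944 m/s


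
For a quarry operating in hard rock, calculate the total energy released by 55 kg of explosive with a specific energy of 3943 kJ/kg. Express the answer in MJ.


216.865 MJ

Energy = mass * specific_energy / 1000
= 55 * 3943 / 1000
= 216865 / 1000
= 216.865 MJ


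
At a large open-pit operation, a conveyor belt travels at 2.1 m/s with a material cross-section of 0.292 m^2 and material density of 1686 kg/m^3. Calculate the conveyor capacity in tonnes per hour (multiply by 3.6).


Volumetric flow = speed * area
= 2.1 * 0.292 = 0.6132 m^3/s
Mass flow = volumetric * density
= 0.6132 * 1686 = 1033.8552 kg/s
Convert to t/h: multiply by 3.6
Capacity = 1033.8552 * 3.6
= 3721.8787 t/h

3721.8787 t/h


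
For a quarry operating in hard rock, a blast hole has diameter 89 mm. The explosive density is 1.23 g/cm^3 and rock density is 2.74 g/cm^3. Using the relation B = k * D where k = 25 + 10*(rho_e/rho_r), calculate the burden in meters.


First, compute k:
rho_e / rho_r = 1.23 / 2.74 = 0.4489051095
k = 25 + 10 * 0.4489051095 = 29.48905109
Then, compute burden:
B = k * D / 1000 = 29.48905109 * 89 / 1000
= 2624.525547 / 1000
= 2.6245 m

2.6245 m


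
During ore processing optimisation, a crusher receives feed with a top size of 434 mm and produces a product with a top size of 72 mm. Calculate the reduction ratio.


Reduction ratio = feed size / product size
= 434 / 72
= 6.0278

6.0278


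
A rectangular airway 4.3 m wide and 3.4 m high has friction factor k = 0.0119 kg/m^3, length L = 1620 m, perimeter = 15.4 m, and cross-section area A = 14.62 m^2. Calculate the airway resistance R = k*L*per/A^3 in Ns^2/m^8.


0.095 Ns^2/m^8

Compute the numerator:
k * L * per = 0.0119 * 1620 * 15.4
= 296.8812
Compute the denominator:
A^3 = 14.62^3 = 3124.943128
Resistance:
R = 296.8812 / 3124.943128
= 0.095 Ns^2/m^8


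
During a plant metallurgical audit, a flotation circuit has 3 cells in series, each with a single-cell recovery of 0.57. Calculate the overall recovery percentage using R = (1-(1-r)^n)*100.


92.0493%

Complement of single-cell recovery:
1 - r = 1 - 0.57 = 0.43
Raise to power n:
(1 - r)^3 = 0.43^3 = 0.079507
Overall recovery:
R = (1 - 0.079507) * 100
= 92.0493%


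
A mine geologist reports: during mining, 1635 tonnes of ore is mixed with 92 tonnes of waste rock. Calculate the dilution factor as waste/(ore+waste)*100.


5.3272%

Total material = ore + waste
= 1635 + 92 = 1727 tonnes
Dilution = waste / total * 100
= 92 / 1727 * 100
= 0.0532715692 * 100
= 5.3272%


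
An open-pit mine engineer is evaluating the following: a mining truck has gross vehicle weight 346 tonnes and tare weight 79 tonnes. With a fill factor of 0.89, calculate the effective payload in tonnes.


Maximum payload = gross - tare
= 346 - 79 = 267 tonnes
Effective payload = max payload * fill factor
= 267 * 0.89
= 237.63 tonnes

237.63 tonnes


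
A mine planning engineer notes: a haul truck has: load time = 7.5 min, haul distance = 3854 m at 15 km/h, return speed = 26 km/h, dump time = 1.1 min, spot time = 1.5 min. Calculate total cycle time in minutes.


Convert haul speed to m/min: 15 * 1000/60 = 250 m/min
Haul time = 3854 / 250 = 15.416 min
Convert return speed to m/min: 26 * 1000/60 = 433.3333333 m/min
Return time = 3854 / 433.3333333 = 8.893846154 min
Total cycle time:
= 7.5 + 15.416 + 1.1 + 8.893846154 + 1.5
= 34.4098 min

34.4098 min


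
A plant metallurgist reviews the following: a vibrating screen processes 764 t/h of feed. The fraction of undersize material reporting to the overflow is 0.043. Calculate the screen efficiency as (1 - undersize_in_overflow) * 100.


Screen efficiency = (1 - fraction of undersize in overflow) * 100
= (1 - 0.043) * 100
= 0.957 * 100
= 95.7%

95.7%


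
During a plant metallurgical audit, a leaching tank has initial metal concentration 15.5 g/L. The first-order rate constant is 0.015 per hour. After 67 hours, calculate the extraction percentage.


63.3955%

Compute the exponent:
-k * t = -0.015 * 67 = -1.005
Remaining concentration:
C = 15.5 * exp(-1.005)
= 15.5 * 0.3660446348
= 5.673691839 g/L
Extracted = 15.5 - 5.673691839 = 9.826308161 g/L
Extraction % = 9.826308161 / 15.5 * 100
= 63.3955%


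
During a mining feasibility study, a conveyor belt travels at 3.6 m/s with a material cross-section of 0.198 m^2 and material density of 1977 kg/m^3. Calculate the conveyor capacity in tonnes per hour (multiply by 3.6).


Volumetric flow = speed * area
= 3.6 * 0.198 = 0.7128 m^3/s
Mass flow = volumetric * density
= 0.7128 * 1977 = 1409.2056 kg/s
Convert to t/h: multiply by 3.6
Capacity = 1409.2056 * 3.6
= 5073.1402 t/h

5073.1402 t/h


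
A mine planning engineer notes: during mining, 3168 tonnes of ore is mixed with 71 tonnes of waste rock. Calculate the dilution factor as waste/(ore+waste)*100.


2.192%

Total material = ore + waste
= 3168 + 71 = 3239 tonnes
Dilution = waste / total * 100
= 71 / 3239 * 100
= 0.02192034579 * 100
= 2.192%


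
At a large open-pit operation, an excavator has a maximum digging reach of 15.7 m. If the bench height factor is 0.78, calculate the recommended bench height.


Bench height = reach * factor
= 15.7 * 0.78
= 12.246 m

12.246 m


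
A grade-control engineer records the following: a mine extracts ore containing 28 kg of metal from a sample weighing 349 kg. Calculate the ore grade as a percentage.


Ore grade = (metal mass / ore mass) * 100
= (28 / 349) * 100
= 0.08022922636 * 100
= 8.0229%

8.0229%


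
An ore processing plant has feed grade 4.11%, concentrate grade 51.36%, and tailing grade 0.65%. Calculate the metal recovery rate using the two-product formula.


Using the two-product formula:
R = 100 * c * (f - t) / (f * (c - t))
Numerator = 100 * 51.36 * (4.11 - 0.65)
= 100 * 51.36 * 3.46
= 17770.56
Denominator = 4.11 * (51.36 - 0.65)
= 4.11 * 50.71
= 208.4181
R = 17770.56 / 208.4181
= 85.264%

85.264%


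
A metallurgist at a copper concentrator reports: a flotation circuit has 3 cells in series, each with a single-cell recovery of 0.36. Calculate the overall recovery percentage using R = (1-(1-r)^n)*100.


Complement of single-cell recovery:
1 - r = 1 - 0.36 = 0.64
Raise to power n:
(1 - r)^3 = 0.64^3 = 0.262144
Overall recovery:
R = (1 - 0.262144) * 100
= 73.7856%

73.7856%


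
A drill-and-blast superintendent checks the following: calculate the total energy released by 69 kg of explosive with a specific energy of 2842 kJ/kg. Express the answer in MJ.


196.098 MJ

Energy = mass * specific_energy / 1000
= 69 * 2842 / 1000
= 196098 / 1000
= 196.098 MJ


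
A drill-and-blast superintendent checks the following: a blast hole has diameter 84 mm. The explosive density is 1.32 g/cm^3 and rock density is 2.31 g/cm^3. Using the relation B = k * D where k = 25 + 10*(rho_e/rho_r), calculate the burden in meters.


2.58 m

First, compute k:
rho_e / rho_r = 1.32 / 2.31 = 0.5714285714
k = 25 + 10 * 0.5714285714 = 30.71428571
Then, compute burden:
B = k * D / 1000 = 30.71428571 * 84 / 1000
= 2580 / 1000
= 2.58 m


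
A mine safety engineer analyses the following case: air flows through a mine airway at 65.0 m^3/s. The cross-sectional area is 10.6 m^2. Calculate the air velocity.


Velocity = flow rate / cross-sectional area
= 65.0 / 10.6
= 6.1321 m/s

6.1321 m/s


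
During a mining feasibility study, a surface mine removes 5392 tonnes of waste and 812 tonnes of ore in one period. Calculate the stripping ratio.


6.6404

Stripping ratio = waste tonnage / ore tonnage
= 5392 / 812
= 6.6404


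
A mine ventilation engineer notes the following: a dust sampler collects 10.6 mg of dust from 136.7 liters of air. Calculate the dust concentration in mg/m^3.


77.5421 mg/m^3

Convert liters to m^3: 1 m^3 = 1000 L
Concentration = mass / volume * 1000
= 10.6 / 136.7 * 1000
= 0.07754206291 * 1000
= 77.5421 mg/m^3


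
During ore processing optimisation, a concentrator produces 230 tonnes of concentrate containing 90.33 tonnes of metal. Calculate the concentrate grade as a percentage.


39.2739%

Grade = (metal in concentrate / concentrate mass) * 100
= (90.33 / 230) * 100
= 0.3927391304 * 100
= 39.2739%


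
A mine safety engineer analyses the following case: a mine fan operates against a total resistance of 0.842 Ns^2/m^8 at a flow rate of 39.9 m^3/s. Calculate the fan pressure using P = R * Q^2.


Compute Q^2:
Q^2 = 39.9^2 = 1592.01
Compute pressure:
P = R * Q^2 = 0.842 * 1592.01
= 1340.4724 Pa

1340.4724 Pa


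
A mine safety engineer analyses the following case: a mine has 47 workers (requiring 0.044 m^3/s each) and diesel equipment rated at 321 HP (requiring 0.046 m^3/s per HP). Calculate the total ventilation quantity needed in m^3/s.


Airflow for workers:
Q_people = 47 * 0.044 = 2.068 m^3/s
Airflow for diesel equipment:
Q_diesel = 321 * 0.046 = 14.766 m^3/s
Total ventilation:
Q_total = 2.068 + 14.766
= 16.834 m^3/s

16.834 m^3/s
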